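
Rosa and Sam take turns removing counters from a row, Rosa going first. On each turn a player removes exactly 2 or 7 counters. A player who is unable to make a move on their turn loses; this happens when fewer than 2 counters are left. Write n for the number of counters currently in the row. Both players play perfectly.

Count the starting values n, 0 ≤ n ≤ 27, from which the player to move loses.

Positions with no move are L. A position that does have a move is losing for the player to move precisely when every available move leads to a winning position for the opponent. Fill in the labels:
n=0: no move → L
n=1: no move → L
n=2: reaches L-position 0 → W
n=3: reaches L-position 1 → W
n=4: only reaches 2(W), which is W → L
n=5: only reaches 3(W), which is W → L
n=6: reaches L-position 4 → W
n=7: reaches L-position 5 → W
n=8: reaches L-position 1 → W
n=9: only reaches 7(W), 2(W), all W → L
n=10: only reaches 8(W), 3(W), all W → L
n=11: reaches L-position 9 → W
n=12: reaches L-position 10 → W
n=13: only reaches 11(W), 6(W), all W → L
n=14: only reaches 12(W), 7(W), all W → L
n=15: reaches L-position 13 → W
n=16: reaches L-position 14 → W
n=17: reaches L-position 10 → W
n=18: only reaches 16(W), 11(W), all W → L
n=19: only reaches 17(W), 12(W), all W → L
n=20: reaches L-position 18 → W
n=21: reaches L-position 19 → W
n=22: only reaches 20(W), 15(W), all W → L
n=23: only reaches 21(W), 16(W), all W → L
n=24: reaches L-position 22 → W
n=25: reaches L-position 23 → W
n=26: reaches L-position 19 → W
n=27: only reaches 25(W), 20(W), all W → L
L entries with 0 ≤ n ≤ 27: n = 0, 1, 4, 5, 9, 10, 13, 14, 18, 19, 22, 23, 27; that makes 13.

13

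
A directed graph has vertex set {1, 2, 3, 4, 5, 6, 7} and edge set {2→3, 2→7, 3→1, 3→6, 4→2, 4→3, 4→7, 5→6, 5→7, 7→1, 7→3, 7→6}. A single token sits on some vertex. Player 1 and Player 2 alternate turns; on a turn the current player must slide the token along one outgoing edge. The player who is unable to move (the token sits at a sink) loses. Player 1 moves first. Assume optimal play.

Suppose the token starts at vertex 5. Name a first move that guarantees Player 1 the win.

Move to 6.

Use the standard recursion: the mover loses at a terminal position; elsewhere, the mover wins exactly when some move hands the opponent an L position.
Every edge goes from a vertex to one that appears earlier in the order 1, 6, 3, 7, 2, 4, 5, so processing vertices in that order labels each vertex after all of its successors.
1: no outgoing edge → L
6: no outgoing edge → L
3: can move to 6, which is L ⇒ W
7: can move to 6, which is L ⇒ W
2: moves to 7(W), 3(W); every one is W ⇒ L
4: can move to 2, which is L ⇒ W
5: can move to 6, which is L ⇒ W
From 5, the L positions reachable in one move are: 6.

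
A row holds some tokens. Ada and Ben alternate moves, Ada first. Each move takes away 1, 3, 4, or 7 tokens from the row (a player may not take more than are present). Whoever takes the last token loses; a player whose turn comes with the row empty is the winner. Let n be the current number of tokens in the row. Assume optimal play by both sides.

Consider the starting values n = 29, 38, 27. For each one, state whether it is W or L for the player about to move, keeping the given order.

29: W, 38: W, 27: L

Compute win/loss labels from the base case upward. A position with no move is W. Any other position is W if it can reach an L in one move, else L.
n=0: no move; the opponent has just taken the last token and therefore loses → W
n=1: →0(W) only, which is W, so L
n=2: →1(L), so W
n=3: →2(W), 0(W) — all W, so L
n=4: →3(L), so W
n=5: →1(L), so W
n=6: →3(L), so W
n=7: →3(L), so W
n=8: →1(L), so W
n=9: →8(W), 6(W), 5(W), 2(W) — all W, so L
n=10: →9(L), so W
n=11: →10(W), 8(W), 7(W), 4(W) — all W, so L
n=12: →11(L), so W
n=13: →9(L), so W
n=14: →11(L), so W
n=15: →11(L), so W
n=16: →9(L), so W
n=17: →16(W), 14(W), 13(W), 10(W) — all W, so L
n=18: →17(L), so W
n=19: →18(W), 16(W), 15(W), 12(W) — all W, so L
n=20: →19(L), so W
n=21: →17(L), so W
n=22: →19(L), so W
n=23: →19(L), so W
n=24: →17(L), so W
n=25: →24(W), 22(W), 21(W), 18(W) — all W, so L
n=26: →25(L), so W
n=27: →26(W), 24(W), 23(W), 20(W) — all W, so L
n=28: →27(L), so W
n=29: →25(L), so W
n=30: →27(L), so W
n=31: →27(L), so W
n=32: →25(L), so W
n=33: →32(W), 30(W), 29(W), 26(W) — all W, so L
n=34: →33(L), so W
n=35: →34(W), 32(W), 31(W), 28(W) — all W, so L
n=36: →35(L), so W
n=37: →33(L), so W
n=38: →35(L), so W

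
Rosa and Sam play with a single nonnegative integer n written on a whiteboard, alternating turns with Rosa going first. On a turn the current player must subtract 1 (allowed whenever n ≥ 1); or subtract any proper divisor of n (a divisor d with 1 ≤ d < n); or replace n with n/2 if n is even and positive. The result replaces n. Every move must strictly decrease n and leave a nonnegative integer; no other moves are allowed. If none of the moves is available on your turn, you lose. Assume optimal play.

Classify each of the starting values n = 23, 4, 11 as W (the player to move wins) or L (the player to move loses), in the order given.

23: L, 4: W, 11: L

Classify positions by backward induction: terminal positions (no move available) are L. From any other position, the mover wins iff some move reaches an L.
n=0: no move → L
n=1: reaches L-position 0 → W
n=2: only reaches 1(W), which is W → L
n=3: reaches L-position 2 → W
n=4: reaches L-position 2 → W
n=5: only reaches 4(W), which is W → L
n=6: reaches L-position 5 → W
n=7: only reaches 6(W), which is W → L
n=8: reaches L-position 7 → W
n=9: only reaches 6(W), 8(W), all W → L
n=10: reaches L-position 5 → W
n=11: only reaches 10(W), which is W → L
n=12: reaches L-position 9 → W
n=13: only reaches 12(W), which is W → L
n=14: reaches L-position 7 → W
n=15: only reaches 10(W), 12(W), 14(W), all W → L
n=16: reaches L-position 15 → W
n=17: only reaches 16(W), which is W → L
n=18: reaches L-position 9 → W
n=19: only reaches 18(W), which is W → L
n=20: reaches L-position 15 → W
n=21: only reaches 14(W), 18(W), 20(W), all W → L
n=22: reaches L-position 11 → W
n=23: only reaches 22(W), which is W → L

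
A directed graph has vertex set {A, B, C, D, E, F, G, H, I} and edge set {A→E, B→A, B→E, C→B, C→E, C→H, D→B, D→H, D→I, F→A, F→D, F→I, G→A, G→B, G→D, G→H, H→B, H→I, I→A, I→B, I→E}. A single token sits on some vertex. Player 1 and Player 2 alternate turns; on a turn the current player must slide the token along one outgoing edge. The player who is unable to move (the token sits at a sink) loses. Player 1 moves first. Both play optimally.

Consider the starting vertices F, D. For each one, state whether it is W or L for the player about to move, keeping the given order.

Positions with no move are L. A position that does have a move is losing for the player to move precisely when every available move leads to a winning position for the opponent. Fill in the labels:
Every edge goes from a vertex to one that appears earlier in the order E, A, B, I, H, D, G, C, F, so processing vertices in that order labels each vertex after all of its successors.
E: no outgoing edge → L
A: can move to E, which is L ⇒ W
B: can move to E, which is L ⇒ W
I: can move to E, which is L ⇒ W
H: moves to I(W), B(W); every one is W ⇒ L
D: can move to H, which is L ⇒ W
G: can move to H, which is L ⇒ W
C: can move to H, which is L ⇒ W
F: moves to D(W), I(W), A(W); every one is W ⇒ L

F: L, D: W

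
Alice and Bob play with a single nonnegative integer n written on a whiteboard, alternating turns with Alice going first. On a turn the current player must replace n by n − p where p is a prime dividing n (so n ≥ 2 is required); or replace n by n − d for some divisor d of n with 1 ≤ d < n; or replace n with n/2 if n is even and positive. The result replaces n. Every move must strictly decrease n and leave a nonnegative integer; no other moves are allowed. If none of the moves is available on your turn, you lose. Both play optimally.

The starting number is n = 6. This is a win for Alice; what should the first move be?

Move to 4.

Label each position W (a win for the player to move) or L (a loss). A position with no legal move is L; any other position is W exactly when some move reaches an L, and L when every move reaches a W.
n=0: no move → L
n=1: no move → L
n=2: reaches L-position 0 → W
n=3: reaches L-position 0 → W
n=4: only reaches 2(W), 3(W), all W → L
n=5: reaches L-position 0 → W
n=6: reaches L-position 4 → W
From 6, the L positions reachable in one move are: 4.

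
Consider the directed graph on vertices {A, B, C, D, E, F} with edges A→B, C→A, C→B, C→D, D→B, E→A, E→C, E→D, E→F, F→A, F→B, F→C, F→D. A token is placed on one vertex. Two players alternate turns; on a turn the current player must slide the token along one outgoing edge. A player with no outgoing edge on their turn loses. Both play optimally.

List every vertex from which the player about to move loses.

B, E

Use the standard recursion: the mover loses at a terminal position; elsewhere, the mover wins exactly when some move hands the opponent an L position.
Every edge goes from a vertex to one that appears earlier in the order B, A, D, C, F, E, so processing vertices in that order labels each vertex after all of its successors.
B: no outgoing edge → L
A: →B(L), so W
D: →B(L), so W
C: →B(L), so W
F: →B(L), so W
E: →F(W), C(W), D(W), A(W) — all W, so L
Reading off the rows marked L gives the requested list; there are 2 such vertices.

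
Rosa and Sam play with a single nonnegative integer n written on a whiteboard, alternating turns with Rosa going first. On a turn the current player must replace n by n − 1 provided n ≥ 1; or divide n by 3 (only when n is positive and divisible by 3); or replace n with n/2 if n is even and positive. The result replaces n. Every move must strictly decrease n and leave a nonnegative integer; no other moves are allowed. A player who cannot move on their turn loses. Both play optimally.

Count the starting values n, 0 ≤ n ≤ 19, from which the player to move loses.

Label each position W (a win for the player to move) or L (a loss). A position with no legal move is L; any other position is W exactly when some move reaches an L, and L when every move reaches a W.
n=0: no move → L
n=1: can move to 0, which is L ⇒ W
n=2: the only move is to 1(W), a W ⇒ L
n=3: can move to 2, which is L ⇒ W
n=4: can move to 2, which is L ⇒ W
n=5: the only move is to 4(W), a W ⇒ L
n=6: can move to 2, which is L ⇒ W
n=7: the only move is to 6(W), a W ⇒ L
n=8: can move to 7, which is L ⇒ W
n=9: moves to 3(W), 8(W); every one is W ⇒ L
n=10: can move to 5, which is L ⇒ W
n=11: the only move is to 10(W), a W ⇒ L
n=12: can move to 11, which is L ⇒ W
n=13: the only move is to 12(W), a W ⇒ L
n=14: can move to 7, which is L ⇒ W
n=15: can move to 5, which is L ⇒ W
n=16: moves to 8(W), 15(W); every one is W ⇒ L
n=17: can move to 16, which is L ⇒ W
n=18: can move to 9, which is L ⇒ W
n=19: the only move is to 18(W), a W ⇒ L
L entries with 0 ≤ n ≤ 19: n = 0, 2, 5, 7, 9, 11, 13, 16, 19; that makes 9.

9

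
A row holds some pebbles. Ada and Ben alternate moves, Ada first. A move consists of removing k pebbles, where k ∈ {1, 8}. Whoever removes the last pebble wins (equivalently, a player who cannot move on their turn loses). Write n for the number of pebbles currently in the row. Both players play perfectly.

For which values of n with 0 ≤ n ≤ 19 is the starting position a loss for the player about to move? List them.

Label each position W (a win for the player to move) or L (a loss). A position with no legal move is L; any other position is W exactly when some move reaches an L, and L when every move reaches a W.
n=0: no move → L
n=1: W (go to 0, an L position)
n=2: L (sole option 1(W) is W)
n=3: W (go to 2, an L position)
n=4: L (sole option 3(W) is W)
n=5: W (go to 4, an L position)
n=6: L (sole option 5(W) is W)
n=7: W (go to 6, an L position)
n=8: W (go to 0, an L position)
n=9: L (options 8(W), 1(W) are all W)
n=10: W (go to 9, an L position)
n=11: L (options 10(W), 3(W) are all W)
n=12: W (go to 11, an L position)
n=13: L (options 12(W), 5(W) are all W)
n=14: W (go to 13, an L position)
n=15: L (options 14(W), 7(W) are all W)
n=16: W (go to 15, an L position)
n=17: W (go to 9, an L position)
n=18: L (options 17(W), 10(W) are all W)
n=19: W (go to 18, an L position)
Reading off the rows marked L gives the requested list; there are 9 such values of n.

0, 2, 4, 6, 9, 11, 13, 15, 18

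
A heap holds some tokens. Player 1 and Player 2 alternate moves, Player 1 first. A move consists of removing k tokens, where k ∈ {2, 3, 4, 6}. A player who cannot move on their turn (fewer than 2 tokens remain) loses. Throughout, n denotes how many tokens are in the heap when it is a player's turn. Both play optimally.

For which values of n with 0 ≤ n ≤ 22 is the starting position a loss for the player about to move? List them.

0, 1, 8, 9, 16, 17

Classify positions by backward induction: terminal positions (no move available) are L. From any other position, the mover wins iff some move reaches an L.
n=0: no move → L
n=1: no move → L
n=2: W (go to 0, an L position)
n=3: W (go to 1, an L position)
n=4: W (go to 1, an L position)
n=5: W (go to 1, an L position)
n=6: W (go to 0, an L position)
n=7: W (go to 1, an L position)
n=8: L (options 6(W), 5(W), 4(W), 2(W) are all W)
n=9: L (options 7(W), 6(W), 5(W), 3(W) are all W)
n=10: W (go to 8, an L position)
n=11: W (go to 9, an L position)
n=12: W (go to 9, an L position)
n=13: W (go to 9, an L position)
n=14: W (go to 8, an L position)
n=15: W (go to 9, an L position)
n=16: L (options 14(W), 13(W), 12(W), 10(W) are all W)
n=17: L (options 15(W), 14(W), 13(W), 11(W) are all W)
n=18: W (go to 16, an L position)
n=19: W (go to 17, an L position)
n=20: W (go to 17, an L position)
n=21: W (go to 17, an L position)
n=22: W (go to 16, an L position)
The losing starting values of n are exactly the entries labelled L in this table (6 of them).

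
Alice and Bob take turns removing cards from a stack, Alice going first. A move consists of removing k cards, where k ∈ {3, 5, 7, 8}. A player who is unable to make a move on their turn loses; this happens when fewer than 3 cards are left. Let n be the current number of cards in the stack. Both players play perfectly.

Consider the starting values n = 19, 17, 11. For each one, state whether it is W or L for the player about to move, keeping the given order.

19: W, 17: W, 11: L

Work bottom-up. With no move the player to move loses. Otherwise the position is W if at least one move leads to an L position for the opponent, and L if every move leads to a W.
n=0: no move → L
n=1: no move → L
n=2: no move → L
n=3: →0(L), so W
n=4: →1(L), so W
n=5: →2(L), so W
n=6: →1(L), so W
n=7: →2(L), so W
n=8: →1(L), so W
n=9: →2(L), so W
n=10: →2(L), so W
n=11: →8(W), 6(W), 4(W), 3(W) — all W, so L
n=12: →9(W), 7(W), 5(W), 4(W) — all W, so L
n=13: →10(W), 8(W), 6(W), 5(W) — all W, so L
n=14: →11(L), so W
n=15: →12(L), so W
n=16: →13(L), so W
n=17: →12(L), so W
n=18: →13(L), so W
n=19: →12(L), so W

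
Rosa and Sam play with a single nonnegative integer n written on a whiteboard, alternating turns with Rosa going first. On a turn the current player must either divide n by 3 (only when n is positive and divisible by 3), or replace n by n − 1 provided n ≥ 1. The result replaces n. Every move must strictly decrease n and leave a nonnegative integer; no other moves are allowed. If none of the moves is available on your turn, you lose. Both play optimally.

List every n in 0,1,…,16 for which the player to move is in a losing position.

Build the W/L table. Terminal = L. A non-terminal position is W if it has a move to some L; otherwise it is L.
n=0: no move → L
n=1: W (go to 0, an L position)
n=2: L (sole option 1(W) is W)
n=3: W (go to 2, an L position)
n=4: L (sole option 3(W) is W)
n=5: W (go to 4, an L position)
n=6: W (go to 2, an L position)
n=7: L (sole option 6(W) is W)
n=8: W (go to 7, an L position)
n=9: L (options 3(W), 8(W) are all W)
n=10: W (go to 9, an L position)
n=11: L (sole option 10(W) is W)
n=12: W (go to 4, an L position)
n=13: L (sole option 12(W) is W)
n=14: W (go to 13, an L position)
n=15: L (options 5(W), 14(W) are all W)
n=16: W (go to 15, an L position)
The losing starting values of n are exactly the entries labelled L in this table (8 of them).

0, 2, 4, 7, 9, 11, 13, 15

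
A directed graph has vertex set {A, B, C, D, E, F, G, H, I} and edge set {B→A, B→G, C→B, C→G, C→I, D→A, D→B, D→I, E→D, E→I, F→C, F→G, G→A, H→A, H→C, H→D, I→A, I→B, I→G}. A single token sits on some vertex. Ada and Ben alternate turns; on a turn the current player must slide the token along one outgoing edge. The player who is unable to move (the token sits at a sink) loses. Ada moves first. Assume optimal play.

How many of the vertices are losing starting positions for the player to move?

Build the W/L table. Terminal = L. A non-terminal position is W if it has a move to some L; otherwise it is L.
Every edge goes from a vertex to one that appears earlier in the order A, G, B, I, C, D, E, H, F, so processing vertices in that order labels each vertex after all of its successors.
A: no outgoing edge → L
G: can move to A, which is L ⇒ W
B: can move to A, which is L ⇒ W
I: can move to A, which is L ⇒ W
C: moves to I(W), B(W), G(W); every one is W ⇒ L
D: can move to A, which is L ⇒ W
E: moves to D(W), I(W); every one is W ⇒ L
H: can move to C, which is L ⇒ W
F: can move to C, which is L ⇒ W
The L vertices are A, C, E; that is 3 in all.

3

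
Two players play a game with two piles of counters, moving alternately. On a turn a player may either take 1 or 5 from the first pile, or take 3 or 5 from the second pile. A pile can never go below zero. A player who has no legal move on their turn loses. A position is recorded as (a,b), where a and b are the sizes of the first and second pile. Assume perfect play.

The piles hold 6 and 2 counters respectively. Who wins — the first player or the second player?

The second player wins.

Positions with no move are L. A position that does have a move is losing for the player to move precisely when every available move leads to a winning position for the opponent. Fill in the labels:
No move ever increases a pile, so every position that can arise here has a ≤ 6 and b ≤ 2; it is enough to label the cells with 0 ≤ a ≤ 6 and 0 ≤ b ≤ 2.
Every move lowers a or b (never raises either), so fill the grid row by row in increasing a, and left to right within a row: each cell's successors are then already labelled.
      b=0  b=1  b=2
a=0:    L    L    L
a=1:    W    W    W
a=2:    L    L    L
a=3:    W    W    W
a=4:    L    L    L
a=5:    W    W    W
a=6:    L    L    L
Cells with no legal move (terminal, hence L): (0,0), (0,1), (0,2).
The remaining L cells, each justified by listing all of its moves:
(2,0): L (sole option (1,0)(W) is W)
(2,1): L (sole option (1,1)(W) is W)
(2,2): L (sole option (1,2)(W) is W)
(4,0): L (sole option (3,0)(W) is W)
(4,1): L (sole option (3,1)(W) is W)
(4,2): L (sole option (3,2)(W) is W)
(6,0): L (options (5,0)(W), (1,0)(W) are all W)
(6,1): L (options (5,1)(W), (1,1)(W) are all W)
(6,2): L (options (5,2)(W), (1,2)(W) are all W)
Every other cell has at least one move into one of the L cells above, so it is W.
Every move from (6,2) reaches a W position, so the mover loses.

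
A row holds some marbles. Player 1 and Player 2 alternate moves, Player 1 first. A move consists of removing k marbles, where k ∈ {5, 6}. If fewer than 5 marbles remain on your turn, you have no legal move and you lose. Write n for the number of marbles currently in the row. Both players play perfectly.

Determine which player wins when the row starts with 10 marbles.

Player 1 wins.

Build the W/L table. Terminal = L. A non-terminal position is W if it has a move to some L; otherwise it is L.
n=0: no move → L
n=1: no move → L
n=2: no move → L
n=3: no move → L
n=4: no move → L
n=5: reaches L-position 0 → W
n=6: reaches L-position 1 → W
n=7: reaches L-position 2 → W
n=8: reaches L-position 3 → W
n=9: reaches L-position 4 → W
n=10: reaches L-position 4 → W
The starting position 10 is W: Player 1 should remove 6, leaving 4, handing over an L position.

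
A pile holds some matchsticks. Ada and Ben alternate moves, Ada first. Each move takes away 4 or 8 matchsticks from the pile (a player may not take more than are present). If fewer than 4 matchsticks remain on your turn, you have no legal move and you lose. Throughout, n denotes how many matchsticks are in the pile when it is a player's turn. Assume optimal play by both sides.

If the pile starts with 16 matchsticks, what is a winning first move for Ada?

Positions with no move are L. A position that does have a move is losing for the player to move precisely when every available move leads to a winning position for the opponent. Fill in the labels:
n=0: no move → L
n=1: no move → L
n=2: no move → L
n=3: no move → L
n=4: can move to 0, which is L ⇒ W
n=5: can move to 1, which is L ⇒ W
n=6: can move to 2, which is L ⇒ W
n=7: can move to 3, which is L ⇒ W
n=8: can move to 0, which is L ⇒ W
n=9: can move to 1, which is L ⇒ W
n=10: can move to 2, which is L ⇒ W
n=11: can move to 3, which is L ⇒ W
n=12: moves to 8(W), 4(W); every one is W ⇒ L
n=13: moves to 9(W), 5(W); every one is W ⇒ L
n=14: moves to 10(W), 6(W); every one is W ⇒ L
n=15: moves to 11(W), 7(W); every one is W ⇒ L
n=16: can move to 12, which is L ⇒ W
From 16, the L positions reachable in one move are: 12.

Remove 4, leaving 12.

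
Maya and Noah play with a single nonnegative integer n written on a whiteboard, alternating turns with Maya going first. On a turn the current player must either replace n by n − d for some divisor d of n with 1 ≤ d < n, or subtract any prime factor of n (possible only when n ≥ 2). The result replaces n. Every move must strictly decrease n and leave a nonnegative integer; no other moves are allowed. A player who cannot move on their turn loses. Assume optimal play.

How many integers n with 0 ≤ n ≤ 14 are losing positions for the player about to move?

5

Compute win/loss labels from the base case upward. A position with no move is L. Any other position is W if it can reach an L in one move, else L.
n=0: no move → L
n=1: no move → L
n=2: reaches L-position 0 → W
n=3: reaches L-position 0 → W
n=4: only reaches 2(W), 3(W), all W → L
n=5: reaches L-position 0 → W
n=6: reaches L-position 4 → W
n=7: reaches L-position 0 → W
n=8: reaches L-position 4 → W
n=9: only reaches 6(W), 8(W), all W → L
n=10: reaches L-position 9 → W
n=11: reaches L-position 0 → W
n=12: reaches L-position 9 → W
n=13: reaches L-position 0 → W
n=14: only reaches 7(W), 12(W), 13(W), all W → L
L entries with 0 ≤ n ≤ 14: n = 0, 1, 4, 9, 14; that makes 5.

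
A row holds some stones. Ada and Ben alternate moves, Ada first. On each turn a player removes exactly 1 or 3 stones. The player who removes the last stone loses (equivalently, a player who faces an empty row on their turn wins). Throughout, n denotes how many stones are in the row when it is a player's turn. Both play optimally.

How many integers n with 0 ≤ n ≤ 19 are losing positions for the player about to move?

10

Compute win/loss labels from the base case upward. A position with no move is W. Any other position is W if it can reach an L in one move, else L.
n=0: no move; the opponent has just taken the last stone and therefore loses → W
n=1: only reaches 0(W), which is W → L
n=2: reaches L-position 1 → W
n=3: only reaches 2(W), 0(W), all W → L
n=4: reaches L-position 3 → W
n=5: only reaches 4(W), 2(W), all W → L
n=6: reaches L-position 5 → W
n=7: only reaches 6(W), 4(W), all W → L
n=8: reaches L-position 7 → W
n=9: only reaches 8(W), 6(W), all W → L
n=10: reaches L-position 9 → W
n=11: only reaches 10(W), 8(W), all W → L
n=12: reaches L-position 11 → W
n=13: only reaches 12(W), 10(W), all W → L
n=14: reaches L-position 13 → W
n=15: only reaches 14(W), 12(W), all W → L
n=16: reaches L-position 15 → W
n=17: only reaches 16(W), 14(W), all W → L
n=18: reaches L-position 17 → W
n=19: only reaches 18(W), 16(W), all W → L
L entries with 0 ≤ n ≤ 19: n = 1, 3, 5, 7, 9, 11, 13, 15, 17, 19; that makes 10.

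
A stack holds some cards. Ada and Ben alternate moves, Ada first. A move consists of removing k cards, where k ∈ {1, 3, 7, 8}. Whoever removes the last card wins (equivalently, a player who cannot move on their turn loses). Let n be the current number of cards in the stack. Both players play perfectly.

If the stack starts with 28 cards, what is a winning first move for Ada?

Use the standard recursion: the mover loses at a terminal position; elsewhere, the mover wins exactly when some move hands the opponent an L position.
n=0: no move → L
n=1: →0(L), so W
n=2: →1(W) only, which is W, so L
n=3: →2(L), so W
n=4: →3(W), 1(W) — all W, so L
n=5: →4(L), so W
n=6: →5(W), 3(W) — all W, so L
n=7: →6(L), so W
n=8: →0(L), so W
n=9: →6(L), so W
n=10: →2(L), so W
n=11: →4(L), so W
n=12: →4(L), so W
n=13: →6(L), so W
n=14: →6(L), so W
n=15: →14(W), 12(W), 8(W), 7(W) — all W, so L
n=16: →15(L), so W
n=17: →16(W), 14(W), 10(W), 9(W) — all W, so L
n=18: →17(L), so W
n=19: →18(W), 16(W), 12(W), 11(W) — all W, so L
n=20: →19(L), so W
n=21: →20(W), 18(W), 14(W), 13(W) — all W, so L
n=22: →21(L), so W
n=23: →15(L), so W
n=24: →21(L), so W
n=25: →17(L), so W
n=26: →19(L), so W
n=27: →19(L), so W
n=28: →21(L), so W
From 28, the L positions reachable in one move are: 21.

Remove 7, leaving 21.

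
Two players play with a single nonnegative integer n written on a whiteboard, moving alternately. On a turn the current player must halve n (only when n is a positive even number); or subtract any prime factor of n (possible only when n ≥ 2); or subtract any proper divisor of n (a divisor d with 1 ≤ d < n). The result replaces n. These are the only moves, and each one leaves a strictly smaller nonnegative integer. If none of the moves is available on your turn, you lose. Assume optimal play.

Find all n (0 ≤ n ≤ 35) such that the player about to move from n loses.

0, 1, 4, 9, 14, 20, 26, 32, 35

Compute win/loss labels from the base case upward. A position with no move is L. Any other position is W if it can reach an L in one move, else L.
n=0: no move → L
n=1: no move → L
n=2: W (go to 0, an L position)
n=3: W (go to 0, an L position)
n=4: L (options 2(W), 3(W) are all W)
n=5: W (go to 0, an L position)
n=6: W (go to 4, an L position)
n=7: W (go to 0, an L position)
n=8: W (go to 4, an L position)
n=9: L (options 6(W), 8(W) are all W)
n=10: W (go to 9, an L position)
n=11: W (go to 0, an L position)
n=12: W (go to 9, an L position)
n=13: W (go to 0, an L position)
n=14: L (options 7(W), 12(W), 13(W) are all W)
n=15: W (go to 14, an L position)
n=16: W (go to 14, an L position)
n=17: W (go to 0, an L position)
n=18: W (go to 9, an L position)
n=19: W (go to 0, an L position)
n=20: L (options 10(W), 15(W), 16(W), 18(W), 19(W) are all W)
n=21: W (go to 14, an L position)
n=22: W (go to 20, an L position)
n=23: W (go to 0, an L position)
n=24: W (go to 20, an L position)
n=25: W (go to 20, an L position)
n=26: L (options 13(W), 24(W), 25(W) are all W)
n=27: W (go to 26, an L position)
n=28: W (go to 14, an L position)
n=29: W (go to 0, an L position)
n=30: W (go to 20, an L position)
n=31: W (go to 0, an L position)
n=32: L (options 16(W), 24(W), 28(W), 30(W), 31(W) are all W)
n=33: W (go to 32, an L position)
n=34: W (go to 32, an L position)
n=35: L (options 28(W), 30(W), 34(W) are all W)
The losing starting values of n are exactly the entries labelled L in this table (9 of them).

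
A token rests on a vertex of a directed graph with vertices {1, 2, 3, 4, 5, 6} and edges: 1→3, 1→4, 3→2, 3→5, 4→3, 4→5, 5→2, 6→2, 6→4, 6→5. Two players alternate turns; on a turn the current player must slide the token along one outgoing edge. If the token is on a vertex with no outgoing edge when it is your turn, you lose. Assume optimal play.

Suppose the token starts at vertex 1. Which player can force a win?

Classify positions by backward induction: terminal positions (no move available) are L. From any other position, the mover wins iff some move reaches an L.
Every edge goes from a vertex to one that appears earlier in the order 2, 5, 3, 4, 1, 6, so processing vertices in that order labels each vertex after all of its successors.
2: no outgoing edge → L
5: W (go to 2, an L position)
3: W (go to 2, an L position)
4: L (options 3(W), 5(W) are all W)
1: W (go to 4, an L position)
6: W (go to 4, an L position)
From 1 the player to move can move to 4, reaching an L position.

The first player wins.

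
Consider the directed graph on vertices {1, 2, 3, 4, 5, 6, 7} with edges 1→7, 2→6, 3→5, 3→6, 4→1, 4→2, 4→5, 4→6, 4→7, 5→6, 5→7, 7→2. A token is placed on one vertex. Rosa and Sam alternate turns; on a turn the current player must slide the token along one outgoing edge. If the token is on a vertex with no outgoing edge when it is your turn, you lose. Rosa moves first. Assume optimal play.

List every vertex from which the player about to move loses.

6, 7

Compute win/loss labels from the base case upward. A position with no move is L. Any other position is W if it can reach an L in one move, else L.
Every edge goes from a vertex to one that appears earlier in the order 6, 2, 7, 5, 1, 3, 4, so processing vertices in that order labels each vertex after all of its successors.
6: no outgoing edge → L
2: W (go to 6, an L position)
7: L (sole option 2(W) is W)
5: W (go to 7, an L position)
1: W (go to 7, an L position)
3: W (go to 6, an L position)
4: W (go to 7, an L position)
Reading off the rows marked L gives the requested list; there are 2 such vertices.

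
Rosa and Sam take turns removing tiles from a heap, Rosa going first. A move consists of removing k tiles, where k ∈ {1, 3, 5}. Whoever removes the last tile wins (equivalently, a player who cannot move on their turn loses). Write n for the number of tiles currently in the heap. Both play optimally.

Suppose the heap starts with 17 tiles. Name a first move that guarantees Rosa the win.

Compute win/loss labels from the base case upward. A position with no move is L. Any other position is W if it can reach an L in one move, else L.
n=0: no move → L
n=1: reaches L-position 0 → W
n=2: only reaches 1(W), which is W → L
n=3: reaches L-position 2 → W
n=4: only reaches 3(W), 1(W), all W → L
n=5: reaches L-position 4 → W
n=6: only reaches 5(W), 3(W), 1(W), all W → L
n=7: reaches L-position 6 → W
n=8: only reaches 7(W), 5(W), 3(W), all W → L
n=9: reaches L-position 8 → W
n=10: only reaches 9(W), 7(W), 5(W), all W → L
n=11: reaches L-position 10 → W
n=12: only reaches 11(W), 9(W), 7(W), all W → L
n=13: reaches L-position 12 → W
n=14: only reaches 13(W), 11(W), 9(W), all W → L
n=15: reaches L-position 14 → W
n=16: only reaches 15(W), 13(W), 11(W), all W → L
n=17: reaches L-position 16 → W
From 17, the L positions reachable in one move are: 16, 14, 12. Any move reaching one of these is winning.

Remove 1, leaving 16.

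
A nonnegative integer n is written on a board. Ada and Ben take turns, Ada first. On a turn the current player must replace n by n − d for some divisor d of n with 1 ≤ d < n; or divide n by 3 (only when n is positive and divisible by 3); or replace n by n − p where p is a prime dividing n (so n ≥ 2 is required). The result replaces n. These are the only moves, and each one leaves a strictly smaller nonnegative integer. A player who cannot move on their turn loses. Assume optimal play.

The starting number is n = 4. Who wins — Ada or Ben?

Use the standard recursion: the mover loses at a terminal position; elsewhere, the mover wins exactly when some move hands the opponent an L position.
n=0: no move → L
n=1: no move → L
n=2: reaches L-position 0 → W
n=3: reaches L-position 0 → W
n=4: only reaches 2(W), 3(W), all W → L
Every move from 4 reaches a W position, so the mover loses.

Ben wins.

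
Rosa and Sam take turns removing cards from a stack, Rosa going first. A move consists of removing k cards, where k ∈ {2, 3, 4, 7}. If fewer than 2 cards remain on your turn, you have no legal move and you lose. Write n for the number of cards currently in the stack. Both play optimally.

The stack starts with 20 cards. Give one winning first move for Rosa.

Remove 3, leaving 17.

Build the W/L table. Terminal = L. A non-terminal position is W if it has a move to some L; otherwise it is L.
n=0: no move → L
n=1: no move → L
n=2: can move to 0, which is L ⇒ W
n=3: can move to 1, which is L ⇒ W
n=4: can move to 1, which is L ⇒ W
n=5: can move to 1, which is L ⇒ W
n=6: moves to 4(W), 3(W), 2(W); every one is W ⇒ L
n=7: can move to 0, which is L ⇒ W
n=8: can move to 6, which is L ⇒ W
n=9: can move to 6, which is L ⇒ W
n=10: can move to 6, which is L ⇒ W
n=11: moves to 9(W), 8(W), 7(W), 4(W); every one is W ⇒ L
n=12: moves to 10(W), 9(W), 8(W), 5(W); every one is W ⇒ L
n=13: can move to 11, which is L ⇒ W
n=14: can move to 12, which is L ⇒ W
n=15: can move to 12, which is L ⇒ W
n=16: can move to 12, which is L ⇒ W
n=17: moves to 15(W), 14(W), 13(W), 10(W); every one is W ⇒ L
n=18: can move to 11, which is L ⇒ W
n=19: can move to 17, which is L ⇒ W
n=20: can move to 17, which is L ⇒ W
From 20, the L positions reachable in one move are: 17.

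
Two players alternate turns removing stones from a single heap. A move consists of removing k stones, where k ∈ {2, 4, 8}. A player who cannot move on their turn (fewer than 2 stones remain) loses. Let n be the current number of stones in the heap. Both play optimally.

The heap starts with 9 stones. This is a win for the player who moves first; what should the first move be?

Positions with no move are L. A position that does have a move is losing for the player to move precisely when every available move leads to a winning position for the opponent. Fill in the labels:
n=0: no move → L
n=1: no move → L
n=2: can move to 0, which is L ⇒ W
n=3: can move to 1, which is L ⇒ W
n=4: can move to 0, which is L ⇒ W
n=5: can move to 1, which is L ⇒ W
n=6: moves to 4(W), 2(W); every one is W ⇒ L
n=7: moves to 5(W), 3(W); every one is W ⇒ L
n=8: can move to 6, which is L ⇒ W
n=9: can move to 7, which is L ⇒ W
From 9, the L positions reachable in one move are: 7, 1. Any move reaching one of these is winning.

Remove 2, leaving 7.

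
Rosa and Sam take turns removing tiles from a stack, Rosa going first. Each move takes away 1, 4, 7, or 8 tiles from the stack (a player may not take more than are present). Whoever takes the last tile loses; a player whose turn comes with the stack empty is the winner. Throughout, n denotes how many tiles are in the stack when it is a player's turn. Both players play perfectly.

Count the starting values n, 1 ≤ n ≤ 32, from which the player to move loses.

Label each position W (a win for the player to move) or L (a loss). A position with no legal move is W; any other position is W exactly when some move reaches an L, and L when every move reaches a W.
n=0: no move; the opponent has just taken the last tile and therefore loses → W
n=1: the only move is to 0(W), a W ⇒ L
n=2: can move to 1, which is L ⇒ W
n=3: the only move is to 2(W), a W ⇒ L
n=4: can move to 3, which is L ⇒ W
n=5: can move to 1, which is L ⇒ W
n=6: moves to 5(W), 2(W); every one is W ⇒ L
n=7: can move to 6, which is L ⇒ W
n=8: can move to 1, which is L ⇒ W
n=9: can move to 1, which is L ⇒ W
n=10: can move to 6, which is L ⇒ W
n=11: can move to 3, which is L ⇒ W
n=12: moves to 11(W), 8(W), 5(W), 4(W); every one is W ⇒ L
n=13: can move to 12, which is L ⇒ W
n=14: can move to 6, which is L ⇒ W
n=15: moves to 14(W), 11(W), 8(W), 7(W); every one is W ⇒ L
n=16: can move to 15, which is L ⇒ W
n=17: moves to 16(W), 13(W), 10(W), 9(W); every one is W ⇒ L
n=18: can move to 17, which is L ⇒ W
n=19: can move to 15, which is L ⇒ W
n=20: can move to 12, which is L ⇒ W
n=21: can move to 17, which is L ⇒ W
n=22: can move to 15, which is L ⇒ W
n=23: can move to 15, which is L ⇒ W
n=24: can move to 17, which is L ⇒ W
n=25: can move to 17, which is L ⇒ W
n=26: moves to 25(W), 22(W), 19(W), 18(W); every one is W ⇒ L
n=27: can move to 26, which is L ⇒ W
n=28: moves to 27(W), 24(W), 21(W), 20(W); every one is W ⇒ L
n=29: can move to 28, which is L ⇒ W
n=30: can move to 26, which is L ⇒ W
n=31: moves to 30(W), 27(W), 24(W), 23(W); every one is W ⇒ L
n=32: can move to 31, which is L ⇒ W
L entries with 1 ≤ n ≤ 32 (the range starts at n=1): n = 1, 3, 6, 12, 15, 17, 26, 28, 31; that makes 9.

9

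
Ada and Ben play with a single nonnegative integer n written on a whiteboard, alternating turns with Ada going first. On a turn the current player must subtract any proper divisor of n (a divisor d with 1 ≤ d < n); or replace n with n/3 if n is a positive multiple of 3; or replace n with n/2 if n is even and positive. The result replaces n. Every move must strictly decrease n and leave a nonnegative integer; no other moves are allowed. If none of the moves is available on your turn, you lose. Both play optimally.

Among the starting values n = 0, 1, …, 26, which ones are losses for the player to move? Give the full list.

Classify positions by backward induction: terminal positions (no move available) are L. From any other position, the mover wins iff some move reaches an L.
n=0: no move → L
n=1: no move → L
n=2: can move to 1, which is L ⇒ W
n=3: can move to 1, which is L ⇒ W
n=4: moves to 2(W), 3(W); every one is W ⇒ L
n=5: can move to 4, which is L ⇒ W
n=6: can move to 4, which is L ⇒ W
n=7: the only move is to 6(W), a W ⇒ L
n=8: can move to 4, which is L ⇒ W
n=9: moves to 3(W), 6(W), 8(W); every one is W ⇒ L
n=10: can move to 9, which is L ⇒ W
n=11: the only move is to 10(W), a W ⇒ L
n=12: can move to 4, which is L ⇒ W
n=13: the only move is to 12(W), a W ⇒ L
n=14: can move to 7, which is L ⇒ W
n=15: moves to 5(W), 10(W), 12(W), 14(W); every one is W ⇒ L
n=16: can move to 15, which is L ⇒ W
n=17: the only move is to 16(W), a W ⇒ L
n=18: can move to 9, which is L ⇒ W
n=19: the only move is to 18(W), a W ⇒ L
n=20: can move to 15, which is L ⇒ W
n=21: can move to 7, which is L ⇒ W
n=22: can move to 11, which is L ⇒ W
n=23: the only move is to 22(W), a W ⇒ L
n=24: can move to 23, which is L ⇒ W
n=25: moves to 20(W), 24(W); every one is W ⇒ L
n=26: can move to 13, which is L ⇒ W
Reading off the rows marked L gives the requested list; there are 12 such values of n.

0, 1, 4, 7, 9, 11, 13, 15, 17, 19, 23, 25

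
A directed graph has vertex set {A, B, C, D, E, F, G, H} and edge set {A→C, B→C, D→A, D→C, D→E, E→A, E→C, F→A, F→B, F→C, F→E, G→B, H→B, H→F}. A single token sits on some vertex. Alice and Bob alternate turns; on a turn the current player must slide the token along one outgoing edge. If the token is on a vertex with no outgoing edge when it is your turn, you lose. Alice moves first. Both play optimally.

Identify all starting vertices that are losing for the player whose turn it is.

C, G, H

Compute win/loss labels from the base case upward. A position with no move is L. Any other position is W if it can reach an L in one move, else L.
Every edge goes from a vertex to one that appears earlier in the order C, A, E, B, F, H, D, G, so processing vertices in that order labels each vertex after all of its successors.
C: no outgoing edge → L
A: →C(L), so W
E: →C(L), so W
B: →C(L), so W
F: →C(L), so W
H: →F(W), B(W) — all W, so L
D: →C(L), so W
G: →B(W) only, which is W, so L
The losing starting vertices are exactly the entries labelled L in this table (3 of them).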